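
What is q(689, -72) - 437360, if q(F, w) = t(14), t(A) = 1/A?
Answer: -6123039/14 ≈ -4.3736e+5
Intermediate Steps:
q(F, w) = 1/14
q(689, -72) - 437360 = 1/14 - 437360 = -6123039/14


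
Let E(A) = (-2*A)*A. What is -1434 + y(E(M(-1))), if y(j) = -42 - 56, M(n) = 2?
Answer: -1532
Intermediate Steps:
E(A) = -2*A²
y(j) = -98
-1434 + y(E(M(-1))) = -1434 - 98 = -1532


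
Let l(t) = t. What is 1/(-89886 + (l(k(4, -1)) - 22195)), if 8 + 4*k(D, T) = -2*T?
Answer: -2/224165 ≈ -8.9220e-6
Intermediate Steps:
k(D, T) = -2 - T/2 (k(D, T) = -2 + (-2*T)/4 = -2 - T/2)
1/(-89886 + (l(k(4, -1)) - 22195)) = 1/(-89886 + ((-2 - ½*(-1)) - 22195)) = 1/(-89886 + ((-2 + ½) - 22195)) = 1/(-89886 + (-3/2 - 22195)) = 1/(-89886 - 44393/2) = 1/(-224165/2) = -2/224165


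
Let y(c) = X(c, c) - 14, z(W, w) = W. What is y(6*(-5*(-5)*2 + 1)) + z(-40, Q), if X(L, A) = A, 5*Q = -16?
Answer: 252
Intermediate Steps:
Q = -16/5 (Q = (⅕)*(-16) = -16/5 ≈ -3.2000)
y(c) = -14 + c (y(c) = c - 14 = -14 + c)
y(6*(-5*(-5)*2 + 1)) + z(-40, Q) = (-14 + 6*(-5*(-5)*2 + 1)) - 40 = (-14 + 6*(25*2 + 1)) - 40 = (-14 + 6*(50 + 1)) - 40 = (-14 + 6*51) - 40 = (-14 + 306) - 40 = 292 - 40 = 252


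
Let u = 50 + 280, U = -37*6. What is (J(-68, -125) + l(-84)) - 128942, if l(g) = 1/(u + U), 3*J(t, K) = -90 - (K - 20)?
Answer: -13923755/108 ≈ -1.2892e+5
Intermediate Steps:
U = -222
u = 330
J(t, K) = -70/3 - K/3 (J(t, K) = (-90 - (K - 20))/3 = (-90 - (-20 + K))/3 = (-90 + (20 - K))/3 = (-70 - K)/3 = -70/3 - K/3)
l(g) = 1/108 (l(g) = 1/(330 - 222) = 1/108)
(J(-68, -125) + l(-84)) - 128942 = ((-70/3 - ⅓*(-125)) + 1/108) - 128942 = ((-70/3 + 125/3) + 1/108) - 128942 = (55/3 + 1/108) - 128942 = 1981/108 - 128942 = -13923755/108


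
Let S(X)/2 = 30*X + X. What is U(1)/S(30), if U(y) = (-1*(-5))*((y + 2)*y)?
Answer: 1/124 ≈ 0.0080645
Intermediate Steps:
S(X) = 62*X (S(X) = 2*(30*X + X) = 2*(31*X) = 62*X)
U(y) = 5*y*(2 + y) (U(y) = 5*((2 + y)*y) = 5*(y*(2 + y)) = 5*y*(2 + y))
U(1)/S(30) = (5*1*(2 + 1))/((62*30)) = (5*1*3)/1860 = (1/1860)*15 = 1/124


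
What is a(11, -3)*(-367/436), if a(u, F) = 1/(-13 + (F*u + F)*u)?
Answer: 367/178324 ≈ 0.0020581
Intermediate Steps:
a(u, F) = 1/(-13 + u*(F + F*u)) (a(u, F) = 1/(-13 + (F + F*u)*u) = 1/(-13 + u*(F + F*u)))
a(11, -3)*(-367/436) = (-367/436)/(-13 - 3*11 - 3*11**2) = (-367*1/436)/(-13 - 33 - 3*121) = -367/436/(-13 - 33 - 363) = -367/436/(-409) = -1/409*(-367/436) = 367/178324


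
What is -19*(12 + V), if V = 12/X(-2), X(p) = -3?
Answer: -152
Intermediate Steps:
V = -4 (V = 12/(-3) = 12*(-⅓) = -4)
-19*(12 + V) = -19*(12 - 4) = -19*8 = -152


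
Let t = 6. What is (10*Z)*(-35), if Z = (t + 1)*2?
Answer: -4900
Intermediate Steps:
Z = 14 (Z = (6 + 1)*2 = 7*2 = 14)
(10*Z)*(-35) = (10*14)*(-35) = 140*(-35) = -4900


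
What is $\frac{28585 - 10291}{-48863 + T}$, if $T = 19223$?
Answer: $- \frac{3049}{4940} \approx -0.61721$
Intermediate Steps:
$\frac{28585 - 10291}{-48863 + T} = \frac{28585 - 10291}{-48863 + 19223} = \frac{18294}{-29640} = 18294 \left(- \frac{1}{29640}\right) = - \frac{3049}{4940}$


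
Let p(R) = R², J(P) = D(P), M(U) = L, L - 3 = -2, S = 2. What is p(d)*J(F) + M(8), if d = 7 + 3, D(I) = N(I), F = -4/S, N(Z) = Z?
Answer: -199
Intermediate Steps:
L = 1 (L = 3 - 2 = 1)
F = -2 (F = -4/2 = -4*½ = -2)
M(U) = 1
D(I) = I
J(P) = P
d = 10
p(d)*J(F) + M(8) = 10²*(-2) + 1 = 100*(-2) + 1 = -200 + 1 = -199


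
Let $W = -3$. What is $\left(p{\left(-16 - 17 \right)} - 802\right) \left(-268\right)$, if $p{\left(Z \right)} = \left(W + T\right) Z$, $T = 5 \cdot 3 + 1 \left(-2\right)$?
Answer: $303376$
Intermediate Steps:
$T = 13$ ($T = 15 - 2 = 13$)
$p{\left(Z \right)} = 10 Z$ ($p{\left(Z \right)} = \left(-3 + 13\right) Z = 10 Z$)
$\left(p{\left(-16 - 17 \right)} - 802\right) \left(-268\right) = \left(10 \left(-16 - 17\right) - 802\right) \left(-268\right) = \left(10 \left(-33\right) - 802\right) \left(-268\right) = \left(-330 - 802\right) \left(-268\right) = \left(-1132\right) \left(-268\right) = 303376$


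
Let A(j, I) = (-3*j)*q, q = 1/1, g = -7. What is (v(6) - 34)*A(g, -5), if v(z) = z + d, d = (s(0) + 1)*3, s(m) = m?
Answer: -525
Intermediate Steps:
d = 3 (d = (0 + 1)*3 = 1*3 = 3)
q = 1
v(z) = 3 + z (v(z) = z + 3 = 3 + z)
A(j, I) = -3*j (A(j, I) = -3*j*1 = -3*j)
(v(6) - 34)*A(g, -5) = ((3 + 6) - 34)*(-3*(-7)) = (9 - 34)*21 = -25*21 = -525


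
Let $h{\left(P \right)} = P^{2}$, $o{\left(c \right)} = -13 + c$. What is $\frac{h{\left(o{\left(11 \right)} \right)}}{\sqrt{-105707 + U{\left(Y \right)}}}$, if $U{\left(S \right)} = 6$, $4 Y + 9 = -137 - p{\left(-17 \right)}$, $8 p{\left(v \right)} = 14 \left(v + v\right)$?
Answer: $- \frac{4 i \sqrt{105701}}{105701} \approx - 0.012303 i$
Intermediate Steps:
$p{\left(v \right)} = \frac{7 v}{2}$ ($p{\left(v \right)} = \frac{14 \left(v + v\right)}{8} = \frac{14 \cdot 2 v}{8} = \frac{28 v}{8} = \frac{7 v}{2}$)
$Y = - \frac{173}{8}$ ($Y = - \frac{9}{4} + \frac{-137 - \frac{7}{2} \left(-17\right)}{4} = - \frac{9}{4} + \frac{-137 - - \frac{119}{2}}{4} = - \frac{9}{4} + \frac{-137 + \frac{119}{2}}{4} = - \frac{9}{4} + \frac{1}{4} \left(- \frac{155}{2}\right) = - \frac{9}{4} - \frac{155}{8} = - \frac{173}{8} \approx -21.625$)
$\frac{h{\left(o{\left(11 \right)} \right)}}{\sqrt{-105707 + U{\left(Y \right)}}} = \frac{\left(-13 + 11\right)^{2}}{\sqrt{-105707 + 6}} = \frac{\left(-2\right)^{2}}{\sqrt{-105701}} = \frac{4}{i \sqrt{105701}} = 4 \left(- \frac{i \sqrt{105701}}{105701}\right) = - \frac{4 i \sqrt{105701}}{105701}$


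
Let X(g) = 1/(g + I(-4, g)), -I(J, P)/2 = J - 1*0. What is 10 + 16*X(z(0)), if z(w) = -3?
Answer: 66/5 ≈ 13.200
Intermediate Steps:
I(J, P) = -2*J (I(J, P) = -2*(J - 1*0) = -2*(J + 0) = -2*J)
X(g) = 1/(8 + g) (X(g) = 1/(g - 2*(-4)) = 1/(g + 8) = 1/(8 + g))
10 + 16*X(z(0)) = 10 + 16/(8 - 3) = 10 + 16/5 = 66/5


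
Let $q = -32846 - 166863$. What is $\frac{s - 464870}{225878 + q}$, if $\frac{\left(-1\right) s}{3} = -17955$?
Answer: $- \frac{411005}{26169} \approx -15.706$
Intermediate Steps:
$s = 53865$ ($s = \left(-3\right) \left(-17955\right) = 53865$)
$q = -199709$ ($q = -32846 - 166863 = -199709$)
$\frac{s - 464870}{225878 + q} = \frac{53865 - 464870}{225878 - 199709} = - \frac{411005}{26169}$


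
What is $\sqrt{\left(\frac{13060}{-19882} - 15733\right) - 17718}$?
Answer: $\frac{i \sqrt{3305809177661}}{9941} \approx 182.9 i$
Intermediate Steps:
$\sqrt{\left(\frac{13060}{-19882} - 15733\right) - 17718} = \sqrt{\left(13060 \left(- \frac{1}{19882}\right) - 15733\right) - 17718} = \sqrt{\left(- \frac{6530}{9941} - 15733\right) - 17718} = \sqrt{- \frac{156408283}{9941} - 17718} = \sqrt{- \frac{332542921}{9941}} = \frac{i \sqrt{3305809177661}}{9941}$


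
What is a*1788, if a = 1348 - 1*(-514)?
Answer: 3329256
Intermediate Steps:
a = 1862 (a = 1348 + 514 = 1862)
a*1788 = 1862*1788 = 3329256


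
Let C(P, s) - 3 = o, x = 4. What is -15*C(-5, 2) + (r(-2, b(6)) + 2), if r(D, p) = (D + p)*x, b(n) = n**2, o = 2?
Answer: 63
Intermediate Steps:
C(P, s) = 5 (C(P, s) = 3 + 2 = 5)
r(D, p) = 4*D + 4*p (r(D, p) = (D + p)*4 = 4*D + 4*p)
-15*C(-5, 2) + (r(-2, b(6)) + 2) = -75 + ((4*(-2) + 4*6**2) + 2) = -15*5 + ((-8 + 4*36) + 2) = -75 + ((-8 + 144) + 2) = -75 + (136 + 2) = -75 + 138 = 63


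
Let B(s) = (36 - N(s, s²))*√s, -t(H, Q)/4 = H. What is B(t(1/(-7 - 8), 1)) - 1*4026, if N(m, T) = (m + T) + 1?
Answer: -4026 + 15598*√15/3375 ≈ -4008.1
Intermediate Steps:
t(H, Q) = -4*H
N(m, T) = 1 + T + m (N(m, T) = (T + m) + 1 = 1 + T + m)
B(s) = √s*(35 - s - s²) (B(s) = (36 - (1 + s² + s))*√s = (36 - (1 + s + s²))*√s = (36 + (-1 - s - s²))*√s = (35 - s - s²)*√s = √s*(35 - s - s²))
B(t(1/(-7 - 8), 1)) - 1*4026 = √(-4/(-7 - 8))*(35 - (-4)/(-7 - 8) - (-4/(-7 - 8))²) - 1*4026 = √(-4/(-15))*(35 - (-4)/(-15) - (-4/(-15))²) - 4026 = √(-4*(-1/15))*(35 - (-4)*(-1)/15 - (-4*(-1/15))²) - 4026 = √(4/15)*(35 - 1*4/15 - (4/15)²) - 4026 = (2*√15/15)*(35 - 4/15 - 1*16/225) - 4026 = (2*√15/15)*(35 - 4/15 - 16/225) - 4026 = (2*√15/15)*(7799/225) - 4026 = 15598*√15/3375 - 4026 = -4026 + 15598*√15/3375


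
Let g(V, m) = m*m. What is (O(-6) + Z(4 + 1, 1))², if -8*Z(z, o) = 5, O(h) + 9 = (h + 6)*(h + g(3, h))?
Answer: 5929/64 ≈ 92.641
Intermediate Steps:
g(V, m) = m²
O(h) = -9 + (6 + h)*(h + h²) (O(h) = -9 + (h + 6)*(h + h²) = -9 + (6 + h)*(h + h²))
Z(z, o) = -5/8 (Z(z, o) = -⅛*5 = -5/8)
(O(-6) + Z(4 + 1, 1))² = ((-9 + (-6)³ + 6*(-6) + 7*(-6)²) - 5/8)² = ((-9 - 216 - 36 + 7*36) - 5/8)² = ((-9 - 216 - 36 + 252) - 5/8)² = (-9 - 5/8)² = (-77/8)² = 5929/64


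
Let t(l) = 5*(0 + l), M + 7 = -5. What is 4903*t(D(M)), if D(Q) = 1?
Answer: 24515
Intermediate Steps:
M = -12 (M = -7 - 5 = -12)
t(l) = 5*l
4903*t(D(M)) = 4903*(5*1) = 4903*5 = 24515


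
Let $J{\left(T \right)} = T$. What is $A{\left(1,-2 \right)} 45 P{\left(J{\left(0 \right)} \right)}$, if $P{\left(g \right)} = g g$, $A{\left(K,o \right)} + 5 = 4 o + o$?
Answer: $0$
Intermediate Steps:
$A{\left(K,o \right)} = -5 + 5 o$ ($A{\left(K,o \right)} = -5 + \left(4 o + o\right) = -5 + 5 o$)
$P{\left(g \right)} = g^{2}$
$A{\left(1,-2 \right)} 45 P{\left(J{\left(0 \right)} \right)} = \left(-5 + 5 \left(-2\right)\right) 45 \cdot 0^{2} = \left(-5 - 10\right) 45 \cdot 0 = \left(-15\right) 45 \cdot 0 = \left(-675\right) 0 = 0$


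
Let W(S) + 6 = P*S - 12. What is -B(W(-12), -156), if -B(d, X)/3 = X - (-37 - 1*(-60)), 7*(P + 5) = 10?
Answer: -537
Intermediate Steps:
P = -25/7 (P = -5 + (⅐)*10 = -5 + 10/7 = -25/7 ≈ -3.5714)
W(S) = -18 - 25*S/7 (W(S) = -6 + (-25*S/7 - 12) = -6 + (-12 - 25*S/7) = -18 - 25*S/7)
B(d, X) = 69 - 3*X (B(d, X) = -3*(X - (-37 - 1*(-60))) = -3*(X - (-37 + 60)) = -3*(X - 1*23) = -3*(X - 23) = -3*(-23 + X) = 69 - 3*X)
-B(W(-12), -156) = -(69 - 3*(-156)) = -(69 + 468) = -1*537 = -537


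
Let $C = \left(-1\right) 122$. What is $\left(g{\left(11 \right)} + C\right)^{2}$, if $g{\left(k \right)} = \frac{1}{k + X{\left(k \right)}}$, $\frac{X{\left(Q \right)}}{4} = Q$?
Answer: $\frac{45010681}{3025} \approx 14880.0$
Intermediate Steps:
$X{\left(Q \right)} = 4 Q$
$C = -122$
$g{\left(k \right)} = \frac{1}{5 k}$ ($g{\left(k \right)} = \frac{1}{k + 4 k} = \frac{1}{5 k}$)
$\left(g{\left(11 \right)} + C\right)^{2} = \left(\frac{1}{5 \cdot 11} - 122\right)^{2} = \left(\frac{1}{5} \cdot \frac{1}{11} - 122\right)^{2} = \left(\frac{1}{55} - 122\right)^{2} = \left(- \frac{6709}{55}\right)^{2} = \frac{45010681}{3025}$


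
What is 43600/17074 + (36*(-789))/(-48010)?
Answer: 644551474/204930685 ≈ 3.1452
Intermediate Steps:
43600/17074 + (36*(-789))/(-48010) = 43600*(1/17074) - 28404*(-1/48010) = 21800/8537 + 14202/24005 = 644551474/204930685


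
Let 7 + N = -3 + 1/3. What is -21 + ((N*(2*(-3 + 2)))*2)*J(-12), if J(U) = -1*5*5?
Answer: -2963/3 ≈ -987.67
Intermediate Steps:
J(U) = -25 (J(U) = -5*5 = -25)
N = -29/3 (N = -7 + (-3 + 1/3) = -7 + (-3 + ⅓) = -7 - 8/3 = -29/3 ≈ -9.6667)
-21 + ((N*(2*(-3 + 2)))*2)*J(-12) = -21 + (-58*(-3 + 2)/3*2)*(-25) = -21 + (-58*(-1)/3*2)*(-25) = -21 + (-29/3*(-2)*2)*(-25) = -21 + ((58/3)*2)*(-25) = -21 + (116/3)*(-25) = -21 - 2900/3 = -2963/3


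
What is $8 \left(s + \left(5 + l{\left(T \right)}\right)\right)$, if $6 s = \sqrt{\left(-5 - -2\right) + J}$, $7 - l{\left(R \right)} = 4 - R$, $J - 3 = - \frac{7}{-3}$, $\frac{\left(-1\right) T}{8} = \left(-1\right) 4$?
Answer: $320 + \frac{4 \sqrt{21}}{9} \approx 322.04$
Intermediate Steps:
$T = 32$ ($T = - 8 \left(\left(-1\right) 4\right) = \left(-8\right) \left(-4\right) = 32$)
$J = \frac{16}{3}$ ($J = 3 - \frac{7}{-3} = 3 - - \frac{7}{3} = 3 + \frac{7}{3} = \frac{16}{3} \approx 5.3333$)
$l{\left(R \right)} = 3 + R$ ($l{\left(R \right)} = 7 - \left(4 - R\right) = 7 + \left(-4 + R\right) = 3 + R$)
$s = \frac{\sqrt{21}}{18}$ ($s = \frac{\sqrt{\left(-5 - -2\right) + \frac{16}{3}}}{6} = \frac{\sqrt{\left(-5 + 2\right) + \frac{16}{3}}}{6} = \frac{\sqrt{-3 + \frac{16}{3}}}{6} = \frac{\sqrt{\frac{7}{3}}}{6} = \frac{\frac{1}{3} \sqrt{21}}{6} = \frac{\sqrt{21}}{18} \approx 0.25459$)
$8 \left(s + \left(5 + l{\left(T \right)}\right)\right) = 8 \left(\frac{\sqrt{21}}{18} + \left(5 + \left(3 + 32\right)\right)\right) = 8 \left(\frac{\sqrt{21}}{18} + \left(5 + 35\right)\right) = 8 \left(\frac{\sqrt{21}}{18} + 40\right) = 8 \left(40 + \frac{\sqrt{21}}{18}\right) = 320 + \frac{4 \sqrt{21}}{9}$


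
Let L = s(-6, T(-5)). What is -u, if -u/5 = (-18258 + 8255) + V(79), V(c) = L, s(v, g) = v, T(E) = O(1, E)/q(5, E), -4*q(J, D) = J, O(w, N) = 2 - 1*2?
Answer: -50045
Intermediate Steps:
O(w, N) = 0 (O(w, N) = 2 - 2 = 0)
q(J, D) = -J/4
T(E) = 0 (T(E) = 0/((-1/4*5)) = 0/(-5/4) = 0*(-4/5) = 0)
L = -6
V(c) = -6
u = 50045 (u = -5*((-18258 + 8255) - 6) = -5*(-10003 - 6) = -5*(-10009) = 50045)
-u = -1*50045 = -50045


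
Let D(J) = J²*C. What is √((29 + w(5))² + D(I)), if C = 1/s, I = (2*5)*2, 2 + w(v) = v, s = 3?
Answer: 4*√651/3 ≈ 34.020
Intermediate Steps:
w(v) = -2 + v
I = 20 (I = 10*2 = 20)
C = ⅓ (C = 1/3 = ⅓ ≈ 0.33333)
D(J) = J²/3 (D(J) = J²*(⅓) = J²/3)
√((29 + w(5))² + D(I)) = √((29 + (-2 + 5))² + (⅓)*20²) = √((29 + 3)² + (⅓)*400) = √(32² + 400/3) = √(1024 + 400/3) = √(3472/3) = 4*√651/3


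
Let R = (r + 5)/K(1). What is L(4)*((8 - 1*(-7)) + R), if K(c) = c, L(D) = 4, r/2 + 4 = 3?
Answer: 72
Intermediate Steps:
r = -2 (r = -8 + 2*3 = -8 + 6 = -2)
R = 3 (R = (-2 + 5)/1 = 3*1 = 3)
L(4)*((8 - 1*(-7)) + R) = 4*((8 - 1*(-7)) + 3) = 4*((8 + 7) + 3) = 4*(15 + 3) = 4*18 = 72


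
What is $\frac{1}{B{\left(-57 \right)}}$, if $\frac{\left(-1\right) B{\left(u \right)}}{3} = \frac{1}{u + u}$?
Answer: $38$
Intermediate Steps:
$B{\left(u \right)} = - \frac{3}{2 u}$ ($B{\left(u \right)} = - \frac{3}{u + u} = - \frac{3}{2 u}$)
$\frac{1}{B{\left(-57 \right)}} = \frac{1}{\left(- \frac{3}{2}\right) \frac{1}{-57}} = \frac{1}{\left(- \frac{3}{2}\right) \left(- \frac{1}{57}\right)} = \frac{1}{\frac{1}{38}} = 38$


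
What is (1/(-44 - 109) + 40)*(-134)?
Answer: -819946/153 ≈ -5359.1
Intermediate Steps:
(1/(-44 - 109) + 40)*(-134) = (1/(-153) + 40)*(-134) = (-1/153 + 40)*(-134) = (6119/153)*(-134) = -819946/153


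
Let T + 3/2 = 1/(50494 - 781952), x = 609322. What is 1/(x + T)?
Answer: 365729/222846177144 ≈ 1.6412e-6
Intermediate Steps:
T = -548594/365729 (T = -3/2 + 1/(50494 - 781952) = -3/2 + 1/(-731458) = -3/2 - 1/731458 = -548594/365729 ≈ -1.5000)
1/(x + T) = 1/(609322 - 548594/365729) = 1/(222846177144/365729) = 365729/222846177144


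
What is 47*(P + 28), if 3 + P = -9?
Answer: 752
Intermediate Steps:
P = -12 (P = -3 - 9 = -12)
47*(P + 28) = 47*(-12 + 28) = 47*16 = 752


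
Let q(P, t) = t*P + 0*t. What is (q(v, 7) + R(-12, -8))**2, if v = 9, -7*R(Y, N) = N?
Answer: 201601/49 ≈ 4114.3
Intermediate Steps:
R(Y, N) = -N/7
q(P, t) = P*t (q(P, t) = P*t + 0 = P*t)
(q(v, 7) + R(-12, -8))**2 = (9*7 - 1/7*(-8))**2 = (63 + 8/7)**2 = (449/7)**2 = 201601/49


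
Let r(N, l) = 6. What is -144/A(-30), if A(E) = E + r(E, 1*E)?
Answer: 6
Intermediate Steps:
A(E) = 6 + E (A(E) = E + 6 = 6 + E)
-144/A(-30) = -144/(6 - 30) = -144/(-24) = -144*(-1/24) = 6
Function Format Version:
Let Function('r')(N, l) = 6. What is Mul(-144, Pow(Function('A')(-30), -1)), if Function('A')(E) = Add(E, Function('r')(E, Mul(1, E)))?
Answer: 6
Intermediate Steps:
Function('A')(E) = Add(6, E) (Function('A')(E) = Add(E, 6) = Add(6, E))
Mul(-144, Pow(Function('A')(-30), -1)) = Mul(-144, Pow(Add(6, -30), -1)) = Mul(-144, Pow(-24, -1)) = Mul(-144, Rational(-1, 24)) = 6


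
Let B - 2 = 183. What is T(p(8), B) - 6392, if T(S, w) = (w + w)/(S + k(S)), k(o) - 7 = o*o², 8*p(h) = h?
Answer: -57158/9 ≈ -6350.9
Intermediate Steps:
B = 185 (B = 2 + 183 = 185)
p(h) = h/8
k(o) = 7 + o³ (k(o) = 7 + o*o² = 7 + o³)
T(S, w) = 2*w/(7 + S + S³) (T(S, w) = (w + w)/(S + (7 + S³)) = (2*w)/(7 + S + S³) = 2*w/(7 + S + S³))
T(p(8), B) - 6392 = 2*185/(7 + (⅛)*8 + ((⅛)*8)³) - 6392 = 2*185/(7 + 1 + 1³) - 6392 = 2*185/(7 + 1 + 1) - 6392 = 2*185/9 - 6392 = 2*185*(⅑) - 6392 = 370/9 - 6392 = -57158/9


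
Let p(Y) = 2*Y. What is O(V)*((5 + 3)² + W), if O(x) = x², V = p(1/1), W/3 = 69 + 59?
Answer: 1792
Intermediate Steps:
W = 384 (W = 3*(69 + 59) = 3*128 = 384)
V = 2 (V = 2*(1/1) = 2*(1*1) = 2*1 = 2)
O(V)*((5 + 3)² + W) = 2²*((5 + 3)² + 384) = 4*(8² + 384) = 4*(64 + 384) = 4*448 = 1792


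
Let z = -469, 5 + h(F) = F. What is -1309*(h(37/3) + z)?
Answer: 1812965/3 ≈ 6.0432e+5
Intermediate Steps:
h(F) = -5 + F
-1309*(h(37/3) + z) = -1309*((-5 + 37/3) - 469) = -1309*(22/3 - 469) = -1309*(-1385/3) = 1812965/3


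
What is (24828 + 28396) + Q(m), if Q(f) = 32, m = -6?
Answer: 53256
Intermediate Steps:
(24828 + 28396) + Q(m) = (24828 + 28396) + 32 = 53224 + 32 = 53256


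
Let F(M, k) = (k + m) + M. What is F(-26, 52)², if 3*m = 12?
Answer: 900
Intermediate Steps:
m = 4 (m = (⅓)*12 = 4)
F(M, k) = 4 + M + k (F(M, k) = (k + 4) + M = (4 + k) + M = 4 + M + k)
F(-26, 52)² = (4 - 26 + 52)² = 30² = 900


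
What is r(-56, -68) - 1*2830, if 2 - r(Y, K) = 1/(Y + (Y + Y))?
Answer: -475103/168 ≈ -2828.0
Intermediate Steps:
r(Y, K) = 2 - 1/(3*Y) (r(Y, K) = 2 - 1/(Y + (Y + Y)) = 2 - 1/(Y + 2*Y) = 2 - 1/(3*Y))
r(-56, -68) - 1*2830 = (2 - 1/3/(-56)) - 1*2830 = (2 - 1/3*(-1/56)) - 2830 = (2 + 1/168) - 2830 = 337/168 - 2830 = -475103/168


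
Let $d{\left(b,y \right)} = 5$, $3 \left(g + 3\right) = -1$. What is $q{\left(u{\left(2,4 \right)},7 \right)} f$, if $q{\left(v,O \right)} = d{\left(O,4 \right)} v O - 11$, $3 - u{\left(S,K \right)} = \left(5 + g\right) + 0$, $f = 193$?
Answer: $\frac{20651}{3} \approx 6883.7$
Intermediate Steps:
$g = - \frac{10}{3}$ ($g = -3 + \frac{1}{3} \left(-1\right) = -3 - \frac{1}{3} = - \frac{10}{3} \approx -3.3333$)
$u{\left(S,K \right)} = \frac{4}{3}$ ($u{\left(S,K \right)} = 3 - \left(\left(5 - \frac{10}{3}\right) + 0\right) = 3 - \left(\frac{5}{3} + 0\right) = 3 - \frac{5}{3} = \frac{4}{3}$)
$q{\left(v,O \right)} = -11 + 5 O v$ ($q{\left(v,O \right)} = 5 v O - 11 = 5 O v - 11 = -11 + 5 O v$)
$q{\left(u{\left(2,4 \right)},7 \right)} f = \left(-11 + 5 \cdot 7 \cdot \frac{4}{3}\right) 193 = \left(-11 + \frac{140}{3}\right) 193 = \frac{107}{3} \cdot 193 = \frac{20651}{3}$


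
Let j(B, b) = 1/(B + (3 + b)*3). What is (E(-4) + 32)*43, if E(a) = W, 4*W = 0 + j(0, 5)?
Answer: 132139/96 ≈ 1376.4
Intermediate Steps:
j(B, b) = 1/(9 + B + 3*b) (j(B, b) = 1/(B + (9 + 3*b)) = 1/(9 + B + 3*b))
W = 1/96 (W = (0 + 1/(9 + 0 + 3*5))/4 = (0 + 1/(9 + 0 + 15))/4 = (0 + 1/24)/4 = (1/4)*(1/24) = 1/96 ≈ 0.010417)
E(a) = 1/96
(E(-4) + 32)*43 = (1/96 + 32)*43 = (3073/96)*43 = 132139/96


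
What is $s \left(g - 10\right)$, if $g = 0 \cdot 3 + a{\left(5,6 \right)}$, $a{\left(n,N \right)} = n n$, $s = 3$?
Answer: $45$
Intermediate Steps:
$a{\left(n,N \right)} = n^{2}$
$g = 25$ ($g = 0 \cdot 3 + 5^{2} = 0 + 25 = 25$)
$s \left(g - 10\right) = 3 \left(25 - 10\right) = 3 \cdot 15 = 45$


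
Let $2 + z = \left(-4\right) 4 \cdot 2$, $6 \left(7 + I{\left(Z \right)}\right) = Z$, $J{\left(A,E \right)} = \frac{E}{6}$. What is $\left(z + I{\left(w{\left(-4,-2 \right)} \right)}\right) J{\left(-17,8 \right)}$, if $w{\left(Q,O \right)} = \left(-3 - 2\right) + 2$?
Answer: $- \frac{166}{3} \approx -55.333$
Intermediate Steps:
$J{\left(A,E \right)} = \frac{E}{6}$ ($J{\left(A,E \right)} = E \frac{1}{6} = \frac{E}{6}$)
$w{\left(Q,O \right)} = -3$ ($w{\left(Q,O \right)} = -5 + 2 = -3$)
$I{\left(Z \right)} = -7 + \frac{Z}{6}$
$z = -34$ ($z = -2 + \left(-4\right) 4 \cdot 2 = -2 - 32 = -34$)
$\left(z + I{\left(w{\left(-4,-2 \right)} \right)}\right) J{\left(-17,8 \right)} = \left(-34 + \left(-7 + \frac{1}{6} \left(-3\right)\right)\right) \frac{1}{6} \cdot 8 = \left(-34 - \frac{15}{2}\right) \frac{4}{3} = \left(- \frac{83}{2}\right) \frac{4}{3} = - \frac{166}{3}$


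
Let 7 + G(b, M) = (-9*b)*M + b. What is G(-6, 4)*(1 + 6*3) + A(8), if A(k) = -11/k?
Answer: 30845/8 ≈ 3855.6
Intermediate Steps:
G(b, M) = -7 + b - 9*M*b (G(b, M) = -7 + ((-9*b)*M + b) = -7 + (-9*M*b + b) = -7 + (b - 9*M*b) = -7 + b - 9*M*b)
G(-6, 4)*(1 + 6*3) + A(8) = (-7 - 6 - 9*4*(-6))*(1 + 6*3) - 11/8 = (-7 - 6 + 216)*(1 + 18) - 11*⅛ = 203*19 - 11/8 = 3857 - 11/8 = 30845/8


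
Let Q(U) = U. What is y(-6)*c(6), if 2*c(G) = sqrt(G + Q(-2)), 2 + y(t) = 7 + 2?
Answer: 7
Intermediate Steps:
y(t) = 7 (y(t) = -2 + (7 + 2) = -2 + 9 = 7)
c(G) = sqrt(-2 + G)/2 (c(G) = sqrt(G - 2)/2 = sqrt(-2 + G)/2)
y(-6)*c(6) = 7*(sqrt(-2 + 6)/2) = 7*(sqrt(4)/2) = 7*((1/2)*2) = 7*1 = 7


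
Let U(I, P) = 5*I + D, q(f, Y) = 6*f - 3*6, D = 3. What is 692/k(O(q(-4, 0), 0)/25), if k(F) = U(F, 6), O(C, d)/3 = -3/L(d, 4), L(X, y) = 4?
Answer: 13840/51 ≈ 271.37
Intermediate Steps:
q(f, Y) = -18 + 6*f (q(f, Y) = 6*f - 18 = -18 + 6*f)
O(C, d) = -9/4 (O(C, d) = 3*(-3/4) = -9/4)
U(I, P) = 3 + 5*I (U(I, P) = 5*I + 3 = 3 + 5*I)
k(F) = 3 + 5*F
692/k(O(q(-4, 0), 0)/25) = 692/(3 + 5*(-9/4/25)) = 692/(3 + 5*(-9/4*1/25)) = 692/(3 + 5*(-9/100)) = 692/(3 - 9/20) = 692/(51/20) = 692*(20/51) = 13840/51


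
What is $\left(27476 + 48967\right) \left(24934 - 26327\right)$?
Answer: $-106485099$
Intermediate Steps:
$\left(27476 + 48967\right) \left(24934 - 26327\right) = 76443 \left(24934 - 26327\right) = 76443 \left(-1393\right) = -106485099$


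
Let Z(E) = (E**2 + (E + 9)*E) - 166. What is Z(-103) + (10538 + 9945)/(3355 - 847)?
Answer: 50493983/2508 ≈ 20133.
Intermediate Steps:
Z(E) = -166 + E**2 + E*(9 + E) (Z(E) = (E**2 + (9 + E)*E) - 166 = (E**2 + E*(9 + E)) - 166 = -166 + E**2 + E*(9 + E))
Z(-103) + (10538 + 9945)/(3355 - 847) = (-166 + 2*(-103)**2 + 9*(-103)) + (10538 + 9945)/(3355 - 847) = (-166 + 2*10609 - 927) + 20483/2508 = (-166 + 21218 - 927) + 20483*(1/2508) = 20125 + 20483/2508 = 50493983/2508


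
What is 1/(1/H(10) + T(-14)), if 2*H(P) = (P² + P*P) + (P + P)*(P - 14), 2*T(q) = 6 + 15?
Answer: 60/631 ≈ 0.095087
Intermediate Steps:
T(q) = 21/2 (T(q) = (6 + 15)/2 = (½)*21 = 21/2)
H(P) = P² + P*(-14 + P) (H(P) = ((P² + P*P) + (P + P)*(P - 14))/2 = ((P² + P²) + (2*P)*(-14 + P))/2 = (2*P² + 2*P*(-14 + P))/2 = P² + P*(-14 + P))
1/(1/H(10) + T(-14)) = 1/(1/(2*10*(-7 + 10)) + 21/2) = 1/(1/(2*10*3) + 21/2) = 1/(1/60 + 21/2) = 1/(631/60) = 60/631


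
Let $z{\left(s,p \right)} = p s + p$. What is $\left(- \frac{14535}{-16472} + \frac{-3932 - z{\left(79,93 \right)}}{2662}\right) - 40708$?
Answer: $- \frac{892565949963}{21924232} \approx -40711.0$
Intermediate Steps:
$z{\left(s,p \right)} = p + p s$
$\left(- \frac{14535}{-16472} + \frac{-3932 - z{\left(79,93 \right)}}{2662}\right) - 40708 = \left(- \frac{14535}{-16472} + \frac{-3932 - 93 \left(1 + 79\right)}{2662}\right) - 40708 = \left(\left(-14535\right) \left(- \frac{1}{16472}\right) + \left(-3932 - 93 \cdot 80\right) \frac{1}{2662}\right) - 40708 = \left(\frac{14535}{16472} + \left(-3932 - 7440\right) \frac{1}{2662}\right) - 40708 = \left(\frac{14535}{16472} - \frac{5686}{1331}\right) - 40708 = - \frac{74313707}{21924232} - 40708 = - \frac{892565949963}{21924232}$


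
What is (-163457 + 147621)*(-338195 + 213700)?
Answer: 1971502820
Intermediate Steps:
(-163457 + 147621)*(-338195 + 213700) = -15836*(-124495) = 1971502820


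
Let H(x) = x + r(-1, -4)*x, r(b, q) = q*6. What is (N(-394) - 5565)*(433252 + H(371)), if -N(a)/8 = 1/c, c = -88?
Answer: -25998748866/11 ≈ -2.3635e+9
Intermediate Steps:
N(a) = 1/11 (N(a) = -8/(-88) = -8*(-1/88) = 1/11)
r(b, q) = 6*q
H(x) = -23*x (H(x) = x + (6*(-4))*x = x - 24*x = -23*x)
(N(-394) - 5565)*(433252 + H(371)) = (1/11 - 5565)*(433252 - 23*371) = -61214*(433252 - 8533)/11 = -61214/11*424719 = -25998748866/11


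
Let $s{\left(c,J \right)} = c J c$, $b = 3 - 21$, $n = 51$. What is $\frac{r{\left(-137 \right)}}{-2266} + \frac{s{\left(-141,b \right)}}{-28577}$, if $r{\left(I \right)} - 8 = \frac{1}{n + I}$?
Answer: $\frac{69718303209}{5568971452} \approx 12.519$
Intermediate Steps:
$b = -18$ ($b = 3 - 21 = -18$)
$s{\left(c,J \right)} = J c^{2}$ ($s{\left(c,J \right)} = J c c = J c^{2}$)
$r{\left(I \right)} = 8 + \frac{1}{51 + I}$
$\frac{r{\left(-137 \right)}}{-2266} + \frac{s{\left(-141,b \right)}}{-28577} = \frac{\frac{1}{51 - 137} \left(409 + 8 \left(-137\right)\right)}{-2266} + \frac{\left(-18\right) \left(-141\right)^{2}}{-28577} = \frac{409 - 1096}{-86} \left(- \frac{1}{2266}\right) + \left(-18\right) 19881 \left(- \frac{1}{28577}\right) = \left(- \frac{1}{86}\right) \left(-687\right) \left(- \frac{1}{2266}\right) - - \frac{357858}{28577} = \frac{687}{86} \left(- \frac{1}{2266}\right) + \frac{357858}{28577} = - \frac{687}{194876} + \frac{357858}{28577} = \frac{69718303209}{5568971452}$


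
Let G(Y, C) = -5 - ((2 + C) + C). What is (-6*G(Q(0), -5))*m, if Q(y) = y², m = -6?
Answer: 108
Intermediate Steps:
G(Y, C) = -7 - 2*C (G(Y, C) = -5 - (2 + 2*C) = -5 + (-2 - 2*C) = -7 - 2*C)
(-6*G(Q(0), -5))*m = -6*(-7 - 2*(-5))*(-6) = -6*(-7 + 10)*(-6) = -6*3*(-6) = -18*(-6) = 108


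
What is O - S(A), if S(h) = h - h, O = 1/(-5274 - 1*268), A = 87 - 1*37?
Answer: -1/5542 ≈ -0.00018044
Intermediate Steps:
A = 50 (A = 87 - 37 = 50)
O = -1/5542 (O = 1/(-5274 - 268) = 1/(-5542) = -1/5542 ≈ -0.00018044)
S(h) = 0
O - S(A) = -1/5542 - 1*0 = -1/5542 + 0 = -1/5542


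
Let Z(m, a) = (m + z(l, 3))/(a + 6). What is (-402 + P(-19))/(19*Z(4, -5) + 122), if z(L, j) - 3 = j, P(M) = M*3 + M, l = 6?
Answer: -239/156 ≈ -1.5321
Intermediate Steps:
P(M) = 4*M (P(M) = 3*M + M = 4*M)
z(L, j) = 3 + j
Z(m, a) = (6 + m)/(6 + a) (Z(m, a) = (m + (3 + 3))/(a + 6) = (m + 6)/(6 + a) = (6 + m)/(6 + a))
(-402 + P(-19))/(19*Z(4, -5) + 122) = (-402 + 4*(-19))/(19*((6 + 4)/(6 - 5)) + 122) = (-402 - 76)/(19*(10/1) + 122) = -478/(19*(1*10) + 122) = -478/(19*10 + 122) = -478/(190 + 122) = -478/312 = -478*1/312 = -239/156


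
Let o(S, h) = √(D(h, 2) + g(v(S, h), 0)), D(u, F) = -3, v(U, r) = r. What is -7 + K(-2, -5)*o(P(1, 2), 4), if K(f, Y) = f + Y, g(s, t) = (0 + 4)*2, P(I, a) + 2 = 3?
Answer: -7 - 7*√5 ≈ -22.652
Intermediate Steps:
P(I, a) = 1 (P(I, a) = -2 + 3 = 1)
g(s, t) = 8 (g(s, t) = 4*2 = 8)
o(S, h) = √5 (o(S, h) = √(-3 + 8) = √5)
K(f, Y) = Y + f
-7 + K(-2, -5)*o(P(1, 2), 4) = -7 + (-5 - 2)*√5 = -7 - 7*√5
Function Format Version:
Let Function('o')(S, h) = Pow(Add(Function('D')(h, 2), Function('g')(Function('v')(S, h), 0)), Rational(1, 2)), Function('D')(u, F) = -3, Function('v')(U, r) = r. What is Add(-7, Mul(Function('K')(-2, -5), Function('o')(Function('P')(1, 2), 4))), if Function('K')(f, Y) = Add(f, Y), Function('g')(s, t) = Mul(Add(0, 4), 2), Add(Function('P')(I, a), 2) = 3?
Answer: Add(-7, Mul(-7, Pow(5, Rational(1, 2)))) ≈ -22.652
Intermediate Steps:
Function('P')(I, a) = 1 (Function('P')(I, a) = Add(-2, 3) = 1)
Function('g')(s, t) = 8 (Function('g')(s, t) = Mul(4, 2) = 8)
Function('o')(S, h) = Pow(5, Rational(1, 2)) (Function('o')(S, h) = Pow(Add(-3, 8), Rational(1, 2)) = Pow(5, Rational(1, 2)))
Function('K')(f, Y) = Add(Y, f)
Add(-7, Mul(Function('K')(-2, -5), Function('o')(Function('P')(1, 2), 4))) = Add(-7, Mul(Add(-5, -2), Pow(5, Rational(1, 2)))) = Add(-7, Mul(-7, Pow(5, Rational(1, 2))))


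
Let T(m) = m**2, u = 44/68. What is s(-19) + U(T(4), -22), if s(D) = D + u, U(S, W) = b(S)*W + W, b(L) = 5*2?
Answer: -4426/17 ≈ -260.35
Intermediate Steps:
b(L) = 10
u = 11/17 (u = 44*(1/68) = 11/17 ≈ 0.64706)
U(S, W) = 11*W (U(S, W) = 10*W + W = 11*W)
s(D) = 11/17 + D (s(D) = D + 11/17 = 11/17 + D)
s(-19) + U(T(4), -22) = (11/17 - 19) + 11*(-22) = -312/17 - 242 = -4426/17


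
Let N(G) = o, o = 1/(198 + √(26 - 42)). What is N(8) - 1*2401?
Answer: -47083511/19610 - I/9805 ≈ -2401.0 - 0.00010199*I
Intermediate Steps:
o = (198 - 4*I)/39220 (o = 1/(198 + √(-16)) = 1/(198 + 4*I) = (198 - 4*I)/39220 ≈ 0.0050484 - 0.00010199*I)
N(G) = 99/19610 - I/9805
N(8) - 1*2401 = (99/19610 - I/9805) - 1*2401 = (99/19610 - I/9805) - 2401 = -47083511/19610 - I/9805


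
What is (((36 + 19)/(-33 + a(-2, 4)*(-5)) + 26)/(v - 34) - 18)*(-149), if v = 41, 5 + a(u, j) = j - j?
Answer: 127395/56 ≈ 2274.9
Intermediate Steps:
a(u, j) = -5 (a(u, j) = -5 + (j - j) = -5 + 0 = -5)
(((36 + 19)/(-33 + a(-2, 4)*(-5)) + 26)/(v - 34) - 18)*(-149) = (((36 + 19)/(-33 - 5*(-5)) + 26)/(41 - 34) - 18)*(-149) = ((55/(-33 + 25) + 26)/7 - 18)*(-149) = ((55/(-8) + 26)*(⅐) - 18)*(-149) = ((55*(-⅛) + 26)*(⅐) - 18)*(-149) = ((-55/8 + 26)*(⅐) - 18)*(-149) = ((153/8)*(⅐) - 18)*(-149) = (153/56 - 18)*(-149) = -855/56*(-149) = 127395/56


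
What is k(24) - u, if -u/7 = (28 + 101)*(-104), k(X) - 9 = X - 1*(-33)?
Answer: -93846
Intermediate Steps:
k(X) = 42 + X (k(X) = 9 + (X - 1*(-33)) = 9 + (X + 33) = 9 + (33 + X) = 42 + X)
u = 93912 (u = -7*(28 + 101)*(-104) = -903*(-104) = -7*(-13416) = 93912)
k(24) - u = (42 + 24) - 1*93912 = 66 - 93912 = -93846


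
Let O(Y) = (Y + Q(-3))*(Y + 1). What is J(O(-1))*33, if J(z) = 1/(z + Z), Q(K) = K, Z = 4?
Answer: 33/4 ≈ 8.2500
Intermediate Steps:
O(Y) = (1 + Y)*(-3 + Y) (O(Y) = (Y - 3)*(Y + 1) = (-3 + Y)*(1 + Y) = (1 + Y)*(-3 + Y))
J(z) = 1/(4 + z) (J(z) = 1/(z + 4) = 1/(4 + z))
J(O(-1))*33 = 33/(4 + (-3 + (-1)² - 2*(-1))) = 33/(4 + (-3 + 1 + 2)) = 33/(4 + 0) = 33/4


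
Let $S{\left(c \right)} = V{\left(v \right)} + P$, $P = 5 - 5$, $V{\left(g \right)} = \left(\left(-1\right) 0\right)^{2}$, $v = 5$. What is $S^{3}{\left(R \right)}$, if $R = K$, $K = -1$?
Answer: $0$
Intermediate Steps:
$V{\left(g \right)} = 0$ ($V{\left(g \right)} = 0^{2} = 0$)
$P = 0$
$R = -1$
$S{\left(c \right)} = 0$ ($S{\left(c \right)} = 0 + 0 = 0$)
$S^{3}{\left(R \right)} = 0^{3} = 0$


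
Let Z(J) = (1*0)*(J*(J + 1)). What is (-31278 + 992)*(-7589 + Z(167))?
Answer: 229840454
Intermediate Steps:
Z(J) = 0 (Z(J) = 0*(J*(1 + J)) = 0)
(-31278 + 992)*(-7589 + Z(167)) = (-31278 + 992)*(-7589 + 0) = -30286*(-7589) = 229840454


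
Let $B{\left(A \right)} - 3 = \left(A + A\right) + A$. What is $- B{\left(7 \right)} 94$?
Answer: $-2256$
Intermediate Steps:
$B{\left(A \right)} = 3 + 3 A$ ($B{\left(A \right)} = 3 + \left(\left(A + A\right) + A\right) = 3 + \left(2 A + A\right) = 3 + 3 A$)
$- B{\left(7 \right)} 94 = - (3 + 3 \cdot 7) 94 = - (3 + 21) 94 = \left(-1\right) 24 \cdot 94 = \left(-24\right) 94 = -2256$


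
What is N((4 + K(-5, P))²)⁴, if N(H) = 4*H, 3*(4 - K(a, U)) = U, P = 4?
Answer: 6553600000000/6561 ≈ 9.9887e+8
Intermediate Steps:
K(a, U) = 4 - U/3
N((4 + K(-5, P))²)⁴ = (4*(4 + (4 - ⅓*4))²)⁴ = (4*(4 + (4 - 4/3))²)⁴ = (4*(4 + 8/3)²)⁴ = (4*(20/3)²)⁴ = (4*(400/9))⁴ = (1600/9)⁴ = 6553600000000/6561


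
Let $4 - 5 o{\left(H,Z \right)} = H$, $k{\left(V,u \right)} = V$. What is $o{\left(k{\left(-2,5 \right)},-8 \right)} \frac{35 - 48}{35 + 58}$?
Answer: $- \frac{26}{155} \approx -0.16774$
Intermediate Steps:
$o{\left(H,Z \right)} = \frac{4}{5} - \frac{H}{5}$
$o{\left(k{\left(-2,5 \right)},-8 \right)} \frac{35 - 48}{35 + 58} = \left(\frac{4}{5} - - \frac{2}{5}\right) \frac{35 - 48}{35 + 58} = \left(\frac{4}{5} + \frac{2}{5}\right) \left(- \frac{13}{93}\right) = \frac{6 \left(\left(-13\right) \frac{1}{93}\right)}{5} = \frac{6}{5} \left(- \frac{13}{93}\right) = - \frac{26}{155}$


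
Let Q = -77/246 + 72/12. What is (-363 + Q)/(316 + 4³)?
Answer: -87899/93480 ≈ -0.94030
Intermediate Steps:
Q = 1399/246 (Q = -77*1/246 + 72*(1/12) = -77/246 + 6 = 1399/246 ≈ 5.6870)
(-363 + Q)/(316 + 4³) = (-363 + 1399/246)/(316 + 4³) = -87899/(246*(316 + 64)) = -87899/246/380 = -87899/246*1/380 = -87899/93480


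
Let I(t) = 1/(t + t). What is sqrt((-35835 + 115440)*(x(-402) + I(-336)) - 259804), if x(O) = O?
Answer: I*sqrt(101170911394)/56 ≈ 5679.9*I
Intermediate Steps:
I(t) = 1/(2*t)
sqrt((-35835 + 115440)*(x(-402) + I(-336)) - 259804) = sqrt((-35835 + 115440)*(-402 + (1/2)/(-336)) - 259804) = sqrt(79605*(-402 + (1/2)*(-1/336)) - 259804) = sqrt(79605*(-402 - 1/672) - 259804) = sqrt(79605*(-270145/672) - 259804) = sqrt(-7168297575/224 - 259804) = sqrt(-7226493671/224) = I*sqrt(101170911394)/56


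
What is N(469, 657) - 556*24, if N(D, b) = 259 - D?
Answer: -13554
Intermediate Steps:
N(469, 657) - 556*24 = (259 - 1*469) - 556*24 = (259 - 469) - 13344 = -210 - 13344 = -13554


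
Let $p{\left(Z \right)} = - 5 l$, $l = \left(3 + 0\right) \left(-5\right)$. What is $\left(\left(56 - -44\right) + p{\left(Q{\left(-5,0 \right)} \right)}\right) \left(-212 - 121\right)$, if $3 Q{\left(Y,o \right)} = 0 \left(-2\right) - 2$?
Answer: $-58275$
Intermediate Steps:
$Q{\left(Y,o \right)} = - \frac{2}{3}$ ($Q{\left(Y,o \right)} = \frac{0 \left(-2\right) - 2}{3} = \frac{0 - 2}{3} = \frac{1}{3} \left(-2\right) = - \frac{2}{3}$)
$l = -15$ ($l = 3 \left(-5\right) = -15$)
$p{\left(Z \right)} = 75$ ($p{\left(Z \right)} = \left(-5\right) \left(-15\right) = 75$)
$\left(\left(56 - -44\right) + p{\left(Q{\left(-5,0 \right)} \right)}\right) \left(-212 - 121\right) = \left(\left(56 - -44\right) + 75\right) \left(-212 - 121\right) = \left(\left(56 + 44\right) + 75\right) \left(-333\right) = \left(100 + 75\right) \left(-333\right) = 175 \left(-333\right) = -58275$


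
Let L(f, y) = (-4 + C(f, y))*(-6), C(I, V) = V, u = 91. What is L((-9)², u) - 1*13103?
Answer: -13625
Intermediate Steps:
L(f, y) = 24 - 6*y (L(f, y) = (-4 + y)*(-6) = 24 - 6*y)
L((-9)², u) - 1*13103 = (24 - 6*91) - 1*13103 = (24 - 546) - 13103 = -522 - 13103 = -13625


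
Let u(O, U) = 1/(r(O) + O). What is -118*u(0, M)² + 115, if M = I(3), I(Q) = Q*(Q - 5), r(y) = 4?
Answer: 861/8 ≈ 107.63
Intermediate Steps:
I(Q) = Q*(-5 + Q)
M = -6 (M = 3*(-5 + 3) = 3*(-2) = -6)
u(O, U) = 1/(4 + O)
-118*u(0, M)² + 115 = -118/(4 + 0)² + 115 = -118*(1/4)² + 115 = -118*(¼)² + 115 = -118*1/16 + 115 = -59/8 + 115 = 861/8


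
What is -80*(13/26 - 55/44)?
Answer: 60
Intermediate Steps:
-80*(13/26 - 55/44) = -80*(13*(1/26) - 55*1/44) = -80*(1/2 - 5/4) = -80*(-3/4) = 60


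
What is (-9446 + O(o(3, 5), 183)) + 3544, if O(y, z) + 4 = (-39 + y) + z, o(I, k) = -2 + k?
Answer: -5759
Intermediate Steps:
O(y, z) = -43 + y + z (O(y, z) = -4 + ((-39 + y) + z) = -4 + (-39 + y + z) = -43 + y + z)
(-9446 + O(o(3, 5), 183)) + 3544 = (-9446 + (-43 + (-2 + 5) + 183)) + 3544 = (-9446 + (-43 + 3 + 183)) + 3544 = (-9446 + 143) + 3544 = -9303 + 3544 = -5759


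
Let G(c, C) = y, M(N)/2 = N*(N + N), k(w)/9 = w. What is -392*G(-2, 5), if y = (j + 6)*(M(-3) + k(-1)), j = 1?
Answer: -74088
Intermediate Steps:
k(w) = 9*w
M(N) = 4*N² (M(N) = 2*(N*(N + N)) = 2*(N*(2*N)) = 2*(2*N²) = 4*N²)
y = 189 (y = (1 + 6)*(4*(-3)² + 9*(-1)) = 7*(4*9 - 9) = 7*(36 - 9) = 7*27 = 189)
G(c, C) = 189
-392*G(-2, 5) = -392*189 = -74088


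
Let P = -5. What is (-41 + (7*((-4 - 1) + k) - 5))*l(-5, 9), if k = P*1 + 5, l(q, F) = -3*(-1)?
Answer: -243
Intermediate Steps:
l(q, F) = 3
k = 0 (k = -5*1 + 5 = -5 + 5 = 0)
(-41 + (7*((-4 - 1) + k) - 5))*l(-5, 9) = (-41 + (7*((-4 - 1) + 0) - 5))*3 = (-41 + (7*(-5 + 0) - 5))*3 = (-41 + (7*(-5) - 5))*3 = (-41 + (-35 - 5))*3 = (-41 - 40)*3 = -81*3 = -243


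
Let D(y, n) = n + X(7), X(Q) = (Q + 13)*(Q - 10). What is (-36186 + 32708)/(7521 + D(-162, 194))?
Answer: -3478/7655 ≈ -0.45434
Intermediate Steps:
X(Q) = (-10 + Q)*(13 + Q) (X(Q) = (13 + Q)*(-10 + Q) = (-10 + Q)*(13 + Q))
D(y, n) = -60 + n (D(y, n) = n + (-130 + 7² + 3*7) = n + (-130 + 49 + 21) = n - 60 = -60 + n)
(-36186 + 32708)/(7521 + D(-162, 194)) = (-36186 + 32708)/(7521 + (-60 + 194)) = -3478/(7521 + 134) = -3478/7655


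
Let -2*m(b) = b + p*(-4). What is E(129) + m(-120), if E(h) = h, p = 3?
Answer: 195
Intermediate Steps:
m(b) = 6 - b/2 (m(b) = -(b + 3*(-4))/2 = -(b - 12)/2 = -(-12 + b)/2 = 6 - b/2)
E(129) + m(-120) = 129 + (6 - ½*(-120)) = 129 + (6 + 60) = 129 + 66 = 195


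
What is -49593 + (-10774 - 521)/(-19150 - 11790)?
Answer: -306879225/6188 ≈ -49593.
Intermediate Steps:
-49593 + (-10774 - 521)/(-19150 - 11790) = -49593 - 11295/(-30940) = -49593 - 11295*(-1/30940) = -49593 + 2259/6188 = -306879225/6188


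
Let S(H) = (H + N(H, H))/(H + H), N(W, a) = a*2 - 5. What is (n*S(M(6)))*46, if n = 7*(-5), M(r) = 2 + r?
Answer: -15295/8 ≈ -1911.9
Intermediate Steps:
N(W, a) = -5 + 2*a (N(W, a) = 2*a - 5 = -5 + 2*a)
S(H) = (-5 + 3*H)/(2*H) (S(H) = (H + (-5 + 2*H))/(H + H) = (-5 + 3*H)/((2*H)) = (-5 + 3*H)*(1/(2*H)) = (-5 + 3*H)/(2*H))
n = -35
(n*S(M(6)))*46 = -35*(-5 + 3*(2 + 6))/(2*(2 + 6))*46 = -35*(-5 + 3*8)/(2*8)*46 = -35*(-5 + 24)/(2*8)*46 = -35*19/(2*8)*46 = -35*19/16*46 = -665/16*46 = -15295/8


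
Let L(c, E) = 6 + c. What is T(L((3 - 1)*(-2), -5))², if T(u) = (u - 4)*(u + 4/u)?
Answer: 64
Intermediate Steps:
T(u) = (-4 + u)*(u + 4/u)
T(L((3 - 1)*(-2), -5))² = (4 + (6 + (3 - 1)*(-2))² - 16/(6 + (3 - 1)*(-2)) - 4*(6 + (3 - 1)*(-2)))² = (4 + (6 + 2*(-2))² - 16/(6 + 2*(-2)) - 4*(6 + 2*(-2)))² = (4 + (6 - 4)² - 16/(6 - 4) - 4*(6 - 4))² = (4 + 2² - 16/2 - 4*2)² = (4 + 4 - 16*½ - 8)² = (4 + 4 - 8 - 8)² = (-8)² = 64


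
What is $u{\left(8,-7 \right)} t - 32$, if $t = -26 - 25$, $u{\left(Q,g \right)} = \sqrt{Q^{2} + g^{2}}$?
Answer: $-32 - 51 \sqrt{113} \approx -574.14$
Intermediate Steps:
$t = -51$
$u{\left(8,-7 \right)} t - 32 = \sqrt{8^{2} + \left(-7\right)^{2}} \left(-51\right) - 32 = \sqrt{64 + 49} \left(-51\right) - 32 = \sqrt{113} \left(-51\right) - 32 = - 51 \sqrt{113} - 32 = -32 - 51 \sqrt{113}$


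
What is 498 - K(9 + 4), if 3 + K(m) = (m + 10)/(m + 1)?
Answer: 6991/14 ≈ 499.36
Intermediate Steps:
K(m) = -3 + (10 + m)/(1 + m) (K(m) = -3 + (m + 10)/(m + 1) = -3 + (10 + m)/(1 + m))
498 - K(9 + 4) = 498 - (7 - 2*(9 + 4))/(1 + (9 + 4)) = 498 - (7 - 2*13)/(1 + 13) = 498 - (7 - 26)/14 = 498 - (-19)/14 = 498 - 1*(-19/14) = 498 + 19/14 = 6991/14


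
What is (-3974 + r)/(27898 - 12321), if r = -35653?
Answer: -1071/421 ≈ -2.5439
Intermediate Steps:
(-3974 + r)/(27898 - 12321) = (-3974 - 35653)/(27898 - 12321) = -39627/15577 = -39627*1/15577 = -1071/421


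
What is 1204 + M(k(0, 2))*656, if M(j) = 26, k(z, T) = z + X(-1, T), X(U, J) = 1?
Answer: 18260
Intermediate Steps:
k(z, T) = 1 + z (k(z, T) = z + 1 = 1 + z)
1204 + M(k(0, 2))*656 = 1204 + 26*656 = 1204 + 17056 = 18260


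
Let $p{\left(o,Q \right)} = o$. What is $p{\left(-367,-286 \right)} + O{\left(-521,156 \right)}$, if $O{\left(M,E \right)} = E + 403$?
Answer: $192$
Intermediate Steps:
$O{\left(M,E \right)} = 403 + E$
$p{\left(-367,-286 \right)} + O{\left(-521,156 \right)} = -367 + \left(403 + 156\right) = -367 + 559 = 192$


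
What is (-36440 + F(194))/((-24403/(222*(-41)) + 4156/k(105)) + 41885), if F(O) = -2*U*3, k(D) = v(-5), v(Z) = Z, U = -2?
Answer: -236834040/266925779 ≈ -0.88727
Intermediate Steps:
k(D) = -5
F(O) = 12 (F(O) = -2*(-2)*3 = 4*3 = 12)
(-36440 + F(194))/((-24403/(222*(-41)) + 4156/k(105)) + 41885) = (-36440 + 12)/((-24403/(222*(-41)) + 4156/(-5)) + 41885) = -36428/((-24403/(-9102) + 4156*(-⅕)) + 41885) = -36428/((-24403*(-1/9102) - 4156/5) + 41885) = -36428/((24403/9102 - 4156/5) + 41885) = -36428/(-37705897/45510 + 41885) = -36428/1868480453/45510 = -36428*45510/1868480453 = -236834040/266925779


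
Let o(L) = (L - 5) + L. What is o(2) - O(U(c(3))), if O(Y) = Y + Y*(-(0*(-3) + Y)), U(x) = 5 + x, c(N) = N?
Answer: 55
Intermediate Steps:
o(L) = -5 + 2*L (o(L) = (-5 + L) + L = -5 + 2*L)
O(Y) = Y - Y**2 (O(Y) = Y + Y*(-(0 + Y)) = Y + Y*(-Y) = Y - Y**2)
o(2) - O(U(c(3))) = (-5 + 2*2) - (5 + 3)*(1 - (5 + 3)) = (-5 + 4) - 8*(1 - 1*8) = -1 - 8*(1 - 8) = -1 - 8*(-7) = -1 - 1*(-56) = -1 + 56 = 55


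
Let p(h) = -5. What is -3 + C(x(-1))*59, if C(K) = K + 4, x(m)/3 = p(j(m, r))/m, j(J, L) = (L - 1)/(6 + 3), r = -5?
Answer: 1118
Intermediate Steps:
j(J, L) = -⅑ + L/9 (j(J, L) = (-1 + L)/9 = (-1 + L)*(⅑) = -⅑ + L/9)
x(m) = -15/m (x(m) = 3*(-5/m) = -15/m)
C(K) = 4 + K
-3 + C(x(-1))*59 = -3 + (4 - 15/(-1))*59 = -3 + (4 - 15*(-1))*59 = -3 + (4 + 15)*59 = -3 + 19*59 = -3 + 1121 = 1118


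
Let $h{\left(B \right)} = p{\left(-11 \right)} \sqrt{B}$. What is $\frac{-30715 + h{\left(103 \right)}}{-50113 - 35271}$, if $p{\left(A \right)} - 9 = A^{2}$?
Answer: $\frac{30715}{85384} - \frac{5 \sqrt{103}}{3284} \approx 0.34428$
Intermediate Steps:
$p{\left(A \right)} = 9 + A^{2}$
$h{\left(B \right)} = 130 \sqrt{B}$ ($h{\left(B \right)} = \left(9 + \left(-11\right)^{2}\right) \sqrt{B} = \left(9 + 121\right) \sqrt{B} = 130 \sqrt{B}$)
$\frac{-30715 + h{\left(103 \right)}}{-50113 - 35271} = \frac{-30715 + 130 \sqrt{103}}{-50113 - 35271} = \frac{-30715 + 130 \sqrt{103}}{-85384} = \left(-30715 + 130 \sqrt{103}\right) \left(- \frac{1}{85384}\right) = \frac{30715}{85384} - \frac{5 \sqrt{103}}{3284}$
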